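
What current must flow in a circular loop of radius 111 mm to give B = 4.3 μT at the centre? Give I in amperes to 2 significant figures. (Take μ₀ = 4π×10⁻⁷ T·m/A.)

I ≈ 0.76 A

At the centre of a circular loop B = μ₀I/(2R), so I = 2RB/μ₀.
With R = 0.111 m, I = 2 × 0.111 × 4.30×10⁻⁶ / (4π×10⁻⁷) = 0.760 A.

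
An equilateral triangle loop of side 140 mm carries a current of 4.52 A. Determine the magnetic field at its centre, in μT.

Each side is a finite straight segment at perpendicular distance d = a/(2 tan(π/3)) = 0.04041 m from the centre, with end-angles ±π/3.
One side contributes B₁ = (μ₀I/4πd)·2 sin(π/3) = 1.94×10⁻⁵ T.
All 3 sides add in the same direction: B = 3 × 1.94×10⁻⁵ = 5.81×10⁻⁵ T.

B ≈ 58.1 μT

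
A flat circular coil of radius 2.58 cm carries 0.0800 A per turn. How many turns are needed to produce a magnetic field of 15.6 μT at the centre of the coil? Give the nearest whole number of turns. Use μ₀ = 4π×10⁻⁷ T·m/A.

N = 8

For an N-turn coil, B = Nμ₀I/(2R). A single turn gives B₁ = 1.95×10⁻⁶ T with R = 0.0258 m.
N = B/B₁ = 1.56×10⁻⁵ / 1.95×10⁻⁶ = 8.01.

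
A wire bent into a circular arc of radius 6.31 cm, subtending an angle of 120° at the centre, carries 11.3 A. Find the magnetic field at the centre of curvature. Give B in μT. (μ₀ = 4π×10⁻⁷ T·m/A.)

B ≈ 37.5 μT

The Biot–Savart field of a circular arc at its centre is B = μ₀Iφ/(4πR), with φ = 2.094 rad.
B = (4π×10⁻⁷ × 11.3 × 2.094) / (4π × 0.0631) = 3.75×10⁻⁵ T.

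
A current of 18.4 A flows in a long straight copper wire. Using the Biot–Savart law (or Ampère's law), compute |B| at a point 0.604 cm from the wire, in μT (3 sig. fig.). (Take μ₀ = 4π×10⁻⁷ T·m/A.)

For an infinitely long straight wire, B = μ₀I/(2πd).
B = (4π×10⁻⁷ × 18.4) / (2π × 0.00604) = 6.09×10⁻⁴ T.

B ≈ 609 μT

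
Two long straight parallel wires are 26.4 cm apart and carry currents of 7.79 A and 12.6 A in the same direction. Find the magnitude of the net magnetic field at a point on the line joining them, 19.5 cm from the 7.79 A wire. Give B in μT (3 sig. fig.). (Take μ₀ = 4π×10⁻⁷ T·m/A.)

Each long wire gives B = μ₀I/(2πd). Distances are d₁ = 0.195 m and d₂ = 0.069 m.
B₁ = 7.99×10⁻⁶ T, B₂ = 3.65×10⁻⁵ T.
Between parallel currents the two contributions point in opposite directions, so they subtract. B = |B₁ − B₂| = |7.99×10⁻⁶ − 3.65×10⁻⁵| = 2.85×10⁻⁵ T.

B ≈ 28.5 μT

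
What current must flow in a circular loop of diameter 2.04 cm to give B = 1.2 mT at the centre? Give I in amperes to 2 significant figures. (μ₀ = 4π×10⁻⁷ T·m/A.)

I ≈ 19 A

At the centre of a circular loop B = μ₀I/(2R), so I = 2RB/μ₀.
With R = 0.0102 m, I = 2 × 0.0102 × 1.20×10⁻³ / (4π×10⁻⁷) = 19.5 A.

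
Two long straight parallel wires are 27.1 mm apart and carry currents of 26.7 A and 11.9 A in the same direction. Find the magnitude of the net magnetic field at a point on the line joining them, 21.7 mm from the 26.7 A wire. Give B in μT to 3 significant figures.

Each long wire gives B = μ₀I/(2πd). Distances are d₁ = 0.0217 m and d₂ = 0.0054 m.
B₁ = 2.46×10⁻⁴ T, B₂ = 4.41×10⁻⁴ T.
Between parallel currents the two contributions point in opposite directions, so they subtract. B = |B₁ − B₂| = |2.46×10⁻⁴ − 4.41×10⁻⁴| = 1.95×10⁻⁴ T.

B ≈ 195 μT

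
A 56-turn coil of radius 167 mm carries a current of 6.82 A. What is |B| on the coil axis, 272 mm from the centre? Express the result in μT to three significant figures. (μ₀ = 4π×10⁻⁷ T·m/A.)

B ≈ 206 μT

For an N-turn flat coil, B = Nμ₀IR²/[2(R²+z²)^(3/2)] with R = 0.167 m, z = 0.272 m.
B = 56 × 3.68×10⁻⁶ T = 2.06×10⁻⁴ T.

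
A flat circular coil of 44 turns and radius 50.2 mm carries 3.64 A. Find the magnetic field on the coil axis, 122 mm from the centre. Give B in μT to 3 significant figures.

B ≈ 110 μT

For an N-turn flat coil, B = Nμ₀IR²/[2(R²+z²)^(3/2)] with R = 0.0502 m, z = 0.122 m.
B = 44 × 2.51×10⁻⁶ T = 1.10×10⁻⁴ T.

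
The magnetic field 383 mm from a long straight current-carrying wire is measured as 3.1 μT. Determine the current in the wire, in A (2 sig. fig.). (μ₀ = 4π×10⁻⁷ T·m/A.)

I ≈ 5.9 A

For a long straight wire B = μ₀I/(2πd), so I = 2πdB/μ₀.
I = 2π × 0.383 × 3.10×10⁻⁶ / (4π×10⁻⁷) = 5.94 A.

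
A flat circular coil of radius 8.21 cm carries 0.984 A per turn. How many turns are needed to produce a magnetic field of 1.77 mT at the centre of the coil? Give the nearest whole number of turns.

For an N-turn coil, B = Nμ₀I/(2R). A single turn gives B₁ = 7.53×10⁻⁶ T with R = 0.0821 m.
N = B/B₁ = 1.77×10⁻³ / 7.53×10⁻⁶ = 235.04.

N = 235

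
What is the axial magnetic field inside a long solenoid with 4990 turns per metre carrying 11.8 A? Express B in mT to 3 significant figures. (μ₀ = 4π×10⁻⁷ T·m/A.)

Inside a long solenoid, B = μ₀nI with n = 4990 turns/m.
B = 4π×10⁻⁷ × 4990 × 11.8 = 7.40×10⁻² T.

B ≈ 74.0 mT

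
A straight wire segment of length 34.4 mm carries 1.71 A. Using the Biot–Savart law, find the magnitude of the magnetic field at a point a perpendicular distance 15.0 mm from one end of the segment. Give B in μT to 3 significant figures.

B ≈ 10.4 μT

For a finite straight segment, B = (μ₀I/4πd)(sinθ₁ + sinθ₂), where θ₁, θ₂ are the angles from the perpendicular to each end.
The perpendicular foot is at one end, so the two end-offsets along the wire are 0 and L = 0.0344 m.
sinθ₁ = 0/√(0²+0.015²) = 0.0000; sinθ₂ = 0.0344/√(0.0344²+0.015²) = 0.9166.
B = (4π×10⁻⁷ × 1.71) / (4π × 0.015) × (0.0000 + 0.9166) = 1.04×10⁻⁵ T.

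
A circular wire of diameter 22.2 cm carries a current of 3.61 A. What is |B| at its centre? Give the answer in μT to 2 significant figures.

At the centre of a circular loop the Biot–Savart law gives B = μ₀I/(2R) (so R = 0.111 m).
B = (4π×10⁻⁷ × 3.61) / (2 × 0.111) = 2.04×10⁻⁵ T.

B ≈ 20 μT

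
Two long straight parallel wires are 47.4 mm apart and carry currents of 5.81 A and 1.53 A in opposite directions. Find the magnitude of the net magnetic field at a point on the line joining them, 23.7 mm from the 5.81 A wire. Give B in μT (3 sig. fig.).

Each long wire gives B = μ₀I/(2πd). Distances are d₁ = 0.0237 m and d₂ = 0.0237 m.
B₁ = 4.90×10⁻⁵ T, B₂ = 1.29×10⁻⁵ T.
Between antiparallel currents both contributions point the same way, so they add. B = B₁ + B₂ = 4.90×10⁻⁵ + 1.29×10⁻⁵ = 6.19×10⁻⁵ T.

B ≈ 61.9 μT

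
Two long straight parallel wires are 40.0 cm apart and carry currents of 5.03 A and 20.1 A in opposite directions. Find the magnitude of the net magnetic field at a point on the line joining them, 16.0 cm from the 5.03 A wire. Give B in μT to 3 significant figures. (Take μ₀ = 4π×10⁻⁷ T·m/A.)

B ≈ 23.0 μT

Each long wire gives B = μ₀I/(2πd). Distances are d₁ = 0.16 m and d₂ = 0.24 m.
B₁ = 6.29×10⁻⁶ T, B₂ = 1.68×10⁻⁵ T.
Between antiparallel currents both contributions point the same way, so they add. B = B₁ + B₂ = 6.29×10⁻⁶ + 1.68×10⁻⁵ = 2.30×10⁻⁵ T.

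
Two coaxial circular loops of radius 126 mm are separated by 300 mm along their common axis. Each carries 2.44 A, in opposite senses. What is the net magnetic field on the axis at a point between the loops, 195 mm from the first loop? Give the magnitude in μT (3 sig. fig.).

Each loop contributes B = μ₀IR²/[2(R²+z²)^(3/2)] on the axis, with z measured from that loop.
Loop 1 (z = 0.195 m): B₁ = 1.94×10⁻⁶ T. Loop 2 (z = 0.105 m): B₂ = 5.52×10⁻⁶ T.
The fields oppose: B = |B₁ − B₂| = 3.57×10⁻⁶ T.

B ≈ 3.57 μT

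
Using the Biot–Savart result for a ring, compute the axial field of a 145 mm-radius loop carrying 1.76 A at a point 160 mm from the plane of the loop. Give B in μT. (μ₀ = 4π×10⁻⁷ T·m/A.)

On the axis of a circular loop, B = μ₀IR² / [2(R²+z²)^(3/2)].
R² + z² = (0.145)² + (0.16)² = 0.04662 m², and (R²+z²)^(3/2) = 1.01×10⁻² m³.
B = (4π×10⁻⁷ × 1.76 × 0.02102) / (2 × 1.01×10⁻²) = 2.31×10⁻⁶ T.

B ≈ 2.31 μT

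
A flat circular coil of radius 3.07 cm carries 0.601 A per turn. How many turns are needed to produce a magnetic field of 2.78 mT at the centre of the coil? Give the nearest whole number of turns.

For an N-turn coil, B = Nμ₀I/(2R). A single turn gives B₁ = 1.23×10⁻⁵ T with R = 0.0307 m.
N = B/B₁ = 2.78×10⁻³ / 1.23×10⁻⁵ = 226.01.

N = 226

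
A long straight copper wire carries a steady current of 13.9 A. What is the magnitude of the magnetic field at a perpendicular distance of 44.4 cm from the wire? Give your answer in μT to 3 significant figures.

For an infinitely long straight wire, B = μ₀I/(2πd).
B = (4π×10⁻⁷ × 13.9) / (2π × 0.444) = 6.26×10⁻⁶ T.

B ≈ 6.26 μT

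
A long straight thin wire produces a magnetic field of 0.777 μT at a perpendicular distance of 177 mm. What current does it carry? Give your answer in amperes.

I ≈ 0.688 A

For a long straight wire B = μ₀I/(2πd), so I = 2πdB/μ₀.
I = 2π × 0.177 × 7.77×10⁻⁷ / (4π×10⁻⁷) = 0.688 A.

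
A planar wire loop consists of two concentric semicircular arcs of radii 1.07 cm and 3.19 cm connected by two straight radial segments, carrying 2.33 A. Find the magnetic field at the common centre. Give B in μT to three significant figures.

B ≈ 45.5 μT

The radial connectors point toward the centre, so dl × r̂ = 0 and they contribute nothing.
Each semicircle gives μ₀I/(4R): inner arc 6.84×10⁻⁵ T, outer arc 2.29×10⁻⁵ T.
The two arcs carry current in opposite angular senses, so their fields oppose: B = |6.84×10⁻⁵ − 2.29×10⁻⁵| = 4.55×10⁻⁵ T.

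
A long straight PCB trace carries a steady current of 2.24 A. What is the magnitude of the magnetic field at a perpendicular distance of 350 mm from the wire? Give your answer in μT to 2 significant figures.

For an infinitely long straight wire, B = μ₀I/(2πd).
B = (4π×10⁻⁷ × 2.24) / (2π × 0.35) = 1.28×10⁻⁶ T.

B ≈ 1.3 μT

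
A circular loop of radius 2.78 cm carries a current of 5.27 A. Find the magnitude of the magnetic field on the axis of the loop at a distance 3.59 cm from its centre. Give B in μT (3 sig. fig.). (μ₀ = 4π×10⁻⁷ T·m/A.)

B ≈ 27.3 μT

On the axis of a circular loop, B = μ₀IR² / [2(R²+z²)^(3/2)].
R² + z² = (0.0278)² + (0.0359)² = 0.002062 m², and (R²+z²)^(3/2) = 9.36×10⁻⁵ m³.
B = (4π×10⁻⁷ × 5.27 × 0.0007728) / (2 × 9.36×10⁻⁵) = 2.73×10⁻⁵ T.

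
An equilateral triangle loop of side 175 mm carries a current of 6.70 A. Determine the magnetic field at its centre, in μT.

Each side is a finite straight segment at perpendicular distance d = a/(2 tan(π/3)) = 0.05052 m from the centre, with end-angles ±π/3.
One side contributes B₁ = (μ₀I/4πd)·2 sin(π/3) = 2.30×10⁻⁵ T.
All 3 sides add in the same direction: B = 3 × 2.30×10⁻⁵ = 6.89×10⁻⁵ T.

B ≈ 68.9 μT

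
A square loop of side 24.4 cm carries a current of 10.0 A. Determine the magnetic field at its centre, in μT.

Each side is a finite straight segment at perpendicular distance d = a/(2 tan(π/4)) = 0.122 m from the centre, with end-angles ±π/4.
One side contributes B₁ = (μ₀I/4πd)·2 sin(π/4) = 1.16×10⁻⁵ T.
All 4 sides add in the same direction: B = 4 × 1.16×10⁻⁵ = 4.64×10⁻⁵ T.

B ≈ 46.4 μT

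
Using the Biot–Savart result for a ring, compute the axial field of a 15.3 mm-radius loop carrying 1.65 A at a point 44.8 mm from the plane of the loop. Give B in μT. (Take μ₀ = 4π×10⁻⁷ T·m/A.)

B ≈ 2.29 μT

On the axis of a circular loop, B = μ₀IR² / [2(R²+z²)^(3/2)].
R² + z² = (0.0153)² + (0.0448)² = 0.002241 m², and (R²+z²)^(3/2) = 1.06×10⁻⁴ m³.
B = (4π×10⁻⁷ × 1.65 × 0.0002341) / (2 × 1.06×10⁻⁴) = 2.29×10⁻⁶ T.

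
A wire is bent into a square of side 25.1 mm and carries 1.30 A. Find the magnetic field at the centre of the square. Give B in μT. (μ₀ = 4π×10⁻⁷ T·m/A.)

B ≈ 58.6 μT

Each side is a finite straight segment at perpendicular distance d = a/(2 tan(π/4)) = 0.01255 m from the centre, with end-angles ±π/4.
One side contributes B₁ = (μ₀I/4πd)·2 sin(π/4) = 1.46×10⁻⁵ T.
All 4 sides add in the same direction: B = 4 × 1.46×10⁻⁵ = 5.86×10⁻⁵ T.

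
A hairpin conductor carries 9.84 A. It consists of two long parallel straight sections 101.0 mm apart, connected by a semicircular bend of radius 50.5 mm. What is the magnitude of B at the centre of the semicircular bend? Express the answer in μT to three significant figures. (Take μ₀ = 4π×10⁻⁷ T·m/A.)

B ≈ 100 μT

The semicircular arc contributes B_arc = μ₀I·π/(4πR) = μ₀I/(4R) = 6.12×10⁻⁵ T.
Each semi-infinite lead is at perpendicular distance R = 0.0505 m from the centre, with the perpendicular foot at its near end, so it contributes μ₀I/(4πR); both point the same way, together 3.90×10⁻⁵ T.
Arc and leads all point the same direction: B = 6.12×10⁻⁵ + 3.90×10⁻⁵ = 1.00×10⁻⁴ T.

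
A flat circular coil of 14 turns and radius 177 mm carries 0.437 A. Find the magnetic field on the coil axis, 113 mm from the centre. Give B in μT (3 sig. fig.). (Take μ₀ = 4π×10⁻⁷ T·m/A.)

For an N-turn flat coil, B = Nμ₀IR²/[2(R²+z²)^(3/2)] with R = 0.177 m, z = 0.113 m.
B = 14 × 9.29×10⁻⁷ T = 1.30×10⁻⁵ T.

B ≈ 13.0 μT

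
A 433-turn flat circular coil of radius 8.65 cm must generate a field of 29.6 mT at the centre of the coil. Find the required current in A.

For an N-turn coil, B = Nμ₀I/(2R) with R = 0.0865 m, so I = 2RB/(Nμ₀) = 2 × 0.0865 × 2.96×10⁻² / (433 × 4π×10⁻⁷) = 9.41 A.

I ≈ 9.41 A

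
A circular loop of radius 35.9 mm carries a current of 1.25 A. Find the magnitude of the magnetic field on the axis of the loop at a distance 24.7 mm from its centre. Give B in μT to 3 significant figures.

B ≈ 12.2 μT

On the axis of a circular loop, B = μ₀IR² / [2(R²+z²)^(3/2)].
R² + z² = (0.0359)² + (0.0247)² = 0.001899 m², and (R²+z²)^(3/2) = 8.27×10⁻⁵ m³.
B = (4π×10⁻⁷ × 1.25 × 0.001289) / (2 × 8.27×10⁻⁵) = 1.22×10⁻⁵ T.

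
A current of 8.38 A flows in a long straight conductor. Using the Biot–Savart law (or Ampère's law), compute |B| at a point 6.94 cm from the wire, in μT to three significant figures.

For an infinitely long straight wire, B = μ₀I/(2πd).
B = (4π×10⁻⁷ × 8.38) / (2π × 0.0694) = 2.41×10⁻⁵ T.

B ≈ 24.1 μT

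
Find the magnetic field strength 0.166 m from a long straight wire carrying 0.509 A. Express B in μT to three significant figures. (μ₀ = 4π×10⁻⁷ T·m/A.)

B ≈ 0.613 μT

For an infinitely long straight wire, B = μ₀I/(2πd).
B = (4π×10⁻⁷ × 0.509) / (2π × 0.166) = 6.13×10⁻⁷ T.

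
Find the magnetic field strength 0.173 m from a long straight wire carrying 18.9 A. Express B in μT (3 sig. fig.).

B ≈ 21.8 μT

For an infinitely long straight wire, B = μ₀I/(2πd).
B = (4π×10⁻⁷ × 18.9) / (2π × 0.173) = 2.18×10⁻⁵ T.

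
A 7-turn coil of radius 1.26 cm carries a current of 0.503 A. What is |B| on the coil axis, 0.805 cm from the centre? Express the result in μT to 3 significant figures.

B ≈ 105 μT

For an N-turn flat coil, B = Nμ₀IR²/[2(R²+z²)^(3/2)] with R = 0.0126 m, z = 0.00805 m.
B = 7 × 1.50×10⁻⁵ T = 1.05×10⁻⁴ T.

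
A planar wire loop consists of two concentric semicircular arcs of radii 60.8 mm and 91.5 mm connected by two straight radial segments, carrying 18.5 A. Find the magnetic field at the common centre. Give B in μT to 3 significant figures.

B ≈ 32.1 μT

The radial connectors point toward the centre, so dl × r̂ = 0 and they contribute nothing.
Each semicircle gives μ₀I/(4R): inner arc 9.56×10⁻⁵ T, outer arc 6.35×10⁻⁵ T.
The two arcs carry current in opposite angular senses, so their fields oppose: B = |9.56×10⁻⁵ − 6.35×10⁻⁵| = 3.21×10⁻⁵ T.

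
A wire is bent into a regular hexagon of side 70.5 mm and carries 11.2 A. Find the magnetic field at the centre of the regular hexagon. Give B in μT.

B ≈ 110 μT

Each side is a finite straight segment at perpendicular distance d = a/(2 tan(π/6)) = 0.06105 m from the centre, with end-angles ±π/6.
One side contributes B₁ = (μ₀I/4πd)·2 sin(π/6) = 1.83×10⁻⁵ T.
All 6 sides add in the same direction: B = 6 × 1.83×10⁻⁵ = 1.10×10⁻⁴ T.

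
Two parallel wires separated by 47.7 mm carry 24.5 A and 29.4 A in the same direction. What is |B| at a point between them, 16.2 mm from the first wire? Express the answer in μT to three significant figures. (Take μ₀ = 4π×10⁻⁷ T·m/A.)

B ≈ 116 μT

Each long wire gives B = μ₀I/(2πd). Distances are d₁ = 0.0162 m and d₂ = 0.0315 m.
B₁ = 3.02×10⁻⁴ T, B₂ = 1.87×10⁻⁴ T.
Between parallel currents the two contributions point in opposite directions, so they subtract. B = |B₁ − B₂| = |3.02×10⁻⁴ − 1.87×10⁻⁴| = 1.16×10⁻⁴ T.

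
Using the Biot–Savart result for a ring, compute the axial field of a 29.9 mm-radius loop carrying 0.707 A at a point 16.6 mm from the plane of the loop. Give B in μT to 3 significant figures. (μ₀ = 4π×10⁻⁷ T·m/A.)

B ≈ 9.93 μT

On the axis of a circular loop, B = μ₀IR² / [2(R²+z²)^(3/2)].
R² + z² = (0.0299)² + (0.0166)² = 0.00117 m², and (R²+z²)^(3/2) = 4.00×10⁻⁵ m³.
B = (4π×10⁻⁷ × 0.707 × 0.000894) / (2 × 4.00×10⁻⁵) = 9.93×10⁻⁶ T.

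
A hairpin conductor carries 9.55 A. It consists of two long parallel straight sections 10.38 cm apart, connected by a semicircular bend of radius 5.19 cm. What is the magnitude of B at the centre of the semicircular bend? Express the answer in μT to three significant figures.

The semicircular arc contributes B_arc = μ₀I·π/(4πR) = μ₀I/(4R) = 5.78×10⁻⁵ T.
Each semi-infinite lead is at perpendicular distance R = 0.0519 m from the centre, with the perpendicular foot at its near end, so it contributes μ₀I/(4πR); both point the same way, together 3.68×10⁻⁵ T.
Arc and leads all point the same direction: B = 5.78×10⁻⁵ + 3.68×10⁻⁵ = 9.46×10⁻⁵ T.

B ≈ 94.6 μT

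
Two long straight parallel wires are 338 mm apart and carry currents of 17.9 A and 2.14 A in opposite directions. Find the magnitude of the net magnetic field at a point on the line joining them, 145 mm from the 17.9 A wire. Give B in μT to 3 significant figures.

Each long wire gives B = μ₀I/(2πd). Distances are d₁ = 0.145 m and d₂ = 0.193 m.
B₁ = 2.47×10⁻⁵ T, B₂ = 2.22×10⁻⁶ T.
Between antiparallel currents both contributions point the same way, so they add. B = B₁ + B₂ = 2.47×10⁻⁵ + 2.22×10⁻⁶ = 2.69×10⁻⁵ T.

B ≈ 26.9 μT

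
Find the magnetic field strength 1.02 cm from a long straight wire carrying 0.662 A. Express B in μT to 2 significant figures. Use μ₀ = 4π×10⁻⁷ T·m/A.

For an infinitely long straight wire, B = μ₀I/(2πd).
B = (4π×10⁻⁷ × 0.662) / (2π × 0.0102) = 1.30×10⁻⁵ T.

B ≈ 13 μT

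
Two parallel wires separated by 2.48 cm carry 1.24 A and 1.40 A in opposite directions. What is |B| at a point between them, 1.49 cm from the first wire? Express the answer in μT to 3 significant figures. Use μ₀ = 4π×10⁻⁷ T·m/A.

B ≈ 44.9 μT

Each long wire gives B = μ₀I/(2πd). Distances are d₁ = 0.0149 m and d₂ = 0.0099 m.
B₁ = 1.66×10⁻⁵ T, B₂ = 2.83×10⁻⁵ T.
Between antiparallel currents both contributions point the same way, so they add. B = B₁ + B₂ = 1.66×10⁻⁵ + 2.83×10⁻⁵ = 4.49×10⁻⁵ T.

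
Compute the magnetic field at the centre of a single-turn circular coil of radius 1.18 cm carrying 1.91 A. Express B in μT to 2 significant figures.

B ≈ 100 μT

At the centre of a circular loop the Biot–Savart law gives B = μ₀I/(2R).
B = (4π×10⁻⁷ × 1.91) / (2 × 0.0118) = 1.02×10⁻⁴ T.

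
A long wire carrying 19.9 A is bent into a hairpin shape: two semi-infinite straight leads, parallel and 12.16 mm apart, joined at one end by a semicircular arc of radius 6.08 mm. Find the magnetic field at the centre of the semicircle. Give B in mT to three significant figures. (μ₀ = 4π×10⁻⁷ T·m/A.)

The semicircular arc contributes B_arc = μ₀I·π/(4πR) = μ₀I/(4R) = 1.03×10⁻³ T.
Each semi-infinite lead is at perpendicular distance R = 0.00608 m from the centre, with the perpendicular foot at its near end, so it contributes μ₀I/(4πR); both point the same way, together 6.55×10⁻⁴ T.
Arc and leads all point the same direction: B = 1.03×10⁻³ + 6.55×10⁻⁴ = 1.68×10⁻³ T.

B ≈ 1.68 mT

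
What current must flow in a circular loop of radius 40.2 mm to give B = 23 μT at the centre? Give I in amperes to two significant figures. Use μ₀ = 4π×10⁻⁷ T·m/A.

I ≈ 1.5 A

At the centre of a circular loop B = μ₀I/(2R), so I = 2RB/μ₀.
With R = 0.0402 m, I = 2 × 0.0402 × 2.30×10⁻⁵ / (4π×10⁻⁷) = 1.47 A.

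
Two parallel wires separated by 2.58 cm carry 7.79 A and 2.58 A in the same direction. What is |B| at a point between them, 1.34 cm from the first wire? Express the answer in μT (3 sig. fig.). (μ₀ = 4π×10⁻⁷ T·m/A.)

B ≈ 74.7 μT

Each long wire gives B = μ₀I/(2πd). Distances are d₁ = 0.0134 m and d₂ = 0.0124 m.
B₁ = 1.16×10⁻⁴ T, B₂ = 4.16×10⁻⁵ T.
Between parallel currents the two contributions point in opposite directions, so they subtract. B = |B₁ − B₂| = |1.16×10⁻⁴ − 4.16×10⁻⁵| = 7.47×10⁻⁵ T.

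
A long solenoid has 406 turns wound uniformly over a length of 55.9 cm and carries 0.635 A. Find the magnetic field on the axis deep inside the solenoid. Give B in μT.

Inside a long solenoid, B = μ₀nI with n = 726.3 turns/m.
B = 4π×10⁻⁷ × 726.3 × 0.635 = 5.80×10⁻⁴ T.

B ≈ 580 μT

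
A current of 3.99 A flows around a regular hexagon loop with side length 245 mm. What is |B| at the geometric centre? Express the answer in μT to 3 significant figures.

B ≈ 11.3 μT

Each side is a finite straight segment at perpendicular distance d = a/(2 tan(π/6)) = 0.2122 m from the centre, with end-angles ±π/6.
One side contributes B₁ = (μ₀I/4πd)·2 sin(π/6) = 1.88×10⁻⁶ T.
All 6 sides add in the same direction: B = 6 × 1.88×10⁻⁶ = 1.13×10⁻⁵ T.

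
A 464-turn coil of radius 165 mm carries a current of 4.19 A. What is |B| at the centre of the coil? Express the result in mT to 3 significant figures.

B ≈ 7.40 mT

For an N-turn flat coil, B = Nμ₀I/(2R) with R = 0.165 m.
B = 464 × 1.60×10⁻⁵ T = 7.40×10⁻³ T.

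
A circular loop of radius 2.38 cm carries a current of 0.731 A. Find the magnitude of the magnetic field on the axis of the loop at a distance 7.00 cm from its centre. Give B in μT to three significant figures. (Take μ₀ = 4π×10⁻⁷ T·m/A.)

On the axis of a circular loop, B = μ₀IR² / [2(R²+z²)^(3/2)].
R² + z² = (0.0238)² + (0.07)² = 0.005466 m², and (R²+z²)^(3/2) = 4.04×10⁻⁴ m³.
B = (4π×10⁻⁷ × 0.731 × 0.0005664) / (2 × 4.04×10⁻⁴) = 6.44×10⁻⁷ T.

B ≈ 0.644 μT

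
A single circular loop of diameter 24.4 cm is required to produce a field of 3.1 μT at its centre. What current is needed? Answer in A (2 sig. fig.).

I ≈ 0.60 A

At the centre of a circular loop B = μ₀I/(2R), so I = 2RB/μ₀.
With R = 0.122 m, I = 2 × 0.122 × 3.10×10⁻⁶ / (4π×10⁻⁷) = 0.602 A.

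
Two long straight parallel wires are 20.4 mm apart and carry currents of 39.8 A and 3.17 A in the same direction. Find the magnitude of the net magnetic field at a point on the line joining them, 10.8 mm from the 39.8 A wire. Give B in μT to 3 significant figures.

B ≈ 671 μT

Each long wire gives B = μ₀I/(2πd). Distances are d₁ = 0.0108 m and d₂ = 0.0096 m.
B₁ = 7.37×10⁻⁴ T, B₂ = 6.60×10⁻⁵ T.
Between parallel currents the two contributions point in opposite directions, so they subtract. B = |B₁ − B₂| = |7.37×10⁻⁴ − 6.60×10⁻⁵| = 6.71×10⁻⁴ T.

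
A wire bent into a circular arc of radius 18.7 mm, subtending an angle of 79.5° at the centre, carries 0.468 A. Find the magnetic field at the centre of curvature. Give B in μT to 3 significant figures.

The Biot–Savart field of a circular arc at its centre is B = μ₀Iφ/(4πR), with φ = 1.388 rad.
B = (4π×10⁻⁷ × 0.468 × 1.388) / (4π × 0.0187) = 3.47×10⁻⁶ T.

B ≈ 3.47 μT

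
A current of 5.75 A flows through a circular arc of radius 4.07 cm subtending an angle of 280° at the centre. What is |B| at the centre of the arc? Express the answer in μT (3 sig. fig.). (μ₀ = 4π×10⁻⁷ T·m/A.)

B ≈ 69.0 μT

The Biot–Savart field of a circular arc at its centre is B = μ₀Iφ/(4πR), with φ = 4.887 rad.
B = (4π×10⁻⁷ × 5.75 × 4.887) / (4π × 0.0407) = 6.90×10⁻⁵ T.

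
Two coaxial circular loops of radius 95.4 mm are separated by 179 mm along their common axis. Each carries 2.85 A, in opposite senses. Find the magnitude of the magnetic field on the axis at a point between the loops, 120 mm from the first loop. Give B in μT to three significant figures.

B ≈ 7.02 μT

Each loop contributes B = μ₀IR²/[2(R²+z²)^(3/2)] on the axis, with z measured from that loop.
Loop 1 (z = 0.12 m): B₁ = 4.52×10⁻⁶ T. Loop 2 (z = 0.059 m): B₂ = 1.15×10⁻⁵ T.
The fields oppose: B = |B₁ − B₂| = 7.02×10⁻⁶ T.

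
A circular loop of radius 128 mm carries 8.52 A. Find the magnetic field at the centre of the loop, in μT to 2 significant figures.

At the centre of a circular loop the Biot–Savart law gives B = μ₀I/(2R).
B = (4π×10⁻⁷ × 8.52) / (2 × 0.128) = 4.18×10⁻⁵ T.

B ≈ 42 μT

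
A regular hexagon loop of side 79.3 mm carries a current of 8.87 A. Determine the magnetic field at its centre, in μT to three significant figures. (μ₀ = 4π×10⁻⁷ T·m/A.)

B ≈ 77.5 μT

Each side is a finite straight segment at perpendicular distance d = a/(2 tan(π/6)) = 0.06868 m from the centre, with end-angles ±π/6.
One side contributes B₁ = (μ₀I/4πd)·2 sin(π/6) = 1.29×10⁻⁵ T.
All 6 sides add in the same direction: B = 6 × 1.29×10⁻⁵ = 7.75×10⁻⁵ T.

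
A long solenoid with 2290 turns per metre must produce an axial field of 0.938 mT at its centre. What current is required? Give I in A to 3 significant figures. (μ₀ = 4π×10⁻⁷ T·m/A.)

Inside a long solenoid B = μ₀nI with n = 2290 m⁻¹, so I = B/(μ₀n).
I = 9.38×10⁻⁴ / (4π×10⁻⁷ × 2290) = 0.326 A.

I ≈ 0.326 A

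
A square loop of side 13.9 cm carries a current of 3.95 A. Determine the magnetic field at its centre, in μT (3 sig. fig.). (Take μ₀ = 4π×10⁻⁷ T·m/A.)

B ≈ 32.2 μT

Each side is a finite straight segment at perpendicular distance d = a/(2 tan(π/4)) = 0.0695 m from the centre, with end-angles ±π/4.
One side contributes B₁ = (μ₀I/4πd)·2 sin(π/4) = 8.04×10⁻⁶ T.
All 4 sides add in the same direction: B = 4 × 8.04×10⁻⁶ = 3.22×10⁻⁵ T.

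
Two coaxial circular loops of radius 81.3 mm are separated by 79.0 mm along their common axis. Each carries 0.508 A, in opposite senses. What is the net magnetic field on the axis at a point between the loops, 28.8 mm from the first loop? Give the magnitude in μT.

B ≈ 0.870 μT

Each loop contributes B = μ₀IR²/[2(R²+z²)^(3/2)] on the axis, with z measured from that loop.
Loop 1 (z = 0.0288 m): B₁ = 3.29×10⁻⁶ T. Loop 2 (z = 0.0502 m): B₂ = 2.42×10⁻⁶ T.
The fields oppose: B = |B₁ − B₂| = 8.70×10⁻⁷ T.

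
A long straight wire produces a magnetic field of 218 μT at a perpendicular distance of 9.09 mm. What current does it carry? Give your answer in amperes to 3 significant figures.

For a long straight wire B = μ₀I/(2πd), so I = 2πdB/μ₀.
I = 2π × 0.00909 × 2.18×10⁻⁴ / (4π×10⁻⁷) = 9.91 A.

I ≈ 9.91 A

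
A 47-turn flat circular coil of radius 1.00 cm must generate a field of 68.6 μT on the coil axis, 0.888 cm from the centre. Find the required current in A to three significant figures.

For an N-turn coil, B = Nμ₀IR²/[2(R²+z²)^(3/2)] with R = 0.01 m, z = 0.00888 m, so I = 2B(R²+z²)^(3/2)/(Nμ₀R²) = 2 × 6.86×10⁻⁵ × 2.39×10⁻⁶ / (47 × 4π×10⁻⁷ × 0.0001) = 5.56×10⁻² A.

I ≈ 0.0556 A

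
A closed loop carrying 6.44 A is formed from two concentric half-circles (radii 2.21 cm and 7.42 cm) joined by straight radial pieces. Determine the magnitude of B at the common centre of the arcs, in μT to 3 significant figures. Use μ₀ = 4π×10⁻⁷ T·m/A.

The radial connectors point toward the centre, so dl × r̂ = 0 and they contribute nothing.
Each semicircle gives μ₀I/(4R): inner arc 9.15×10⁻⁵ T, outer arc 2.73×10⁻⁵ T.
The two arcs carry current in opposite angular senses, so their fields oppose: B = |9.15×10⁻⁵ − 2.73×10⁻⁵| = 6.43×10⁻⁵ T.

B ≈ 64.3 μT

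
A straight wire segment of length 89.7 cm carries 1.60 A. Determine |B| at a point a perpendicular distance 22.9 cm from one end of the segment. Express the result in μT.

For a finite straight segment, B = (μ₀I/4πd)(sinθ₁ + sinθ₂), where θ₁, θ₂ are the angles from the perpendicular to each end.
The perpendicular foot is at one end, so the two end-offsets along the wire are 0 and L = 0.897 m.
sinθ₁ = 0/√(0²+0.229²) = 0.0000; sinθ₂ = 0.897/√(0.897²+0.229²) = 0.9689.
B = (4π×10⁻⁷ × 1.60) / (4π × 0.229) × (0.0000 + 0.9689) = 6.77×10⁻⁷ T.

B ≈ 0.677 μT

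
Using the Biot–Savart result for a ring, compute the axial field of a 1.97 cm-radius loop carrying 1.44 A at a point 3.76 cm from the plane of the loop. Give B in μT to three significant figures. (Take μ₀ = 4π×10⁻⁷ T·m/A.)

B ≈ 4.59 μT

On the axis of a circular loop, B = μ₀IR² / [2(R²+z²)^(3/2)].
R² + z² = (0.0197)² + (0.0376)² = 0.001802 m², and (R²+z²)^(3/2) = 7.65×10⁻⁵ m³.
B = (4π×10⁻⁷ × 1.44 × 0.0003881) / (2 × 7.65×10⁻⁵) = 4.59×10⁻⁶ T.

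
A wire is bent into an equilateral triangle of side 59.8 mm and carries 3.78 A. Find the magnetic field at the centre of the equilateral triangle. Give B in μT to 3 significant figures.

Each side is a finite straight segment at perpendicular distance d = a/(2 tan(π/3)) = 0.01726 m from the centre, with end-angles ±π/3.
One side contributes B₁ = (μ₀I/4πd)·2 sin(π/3) = 3.79×10⁻⁵ T.
All 3 sides add in the same direction: B = 3 × 3.79×10⁻⁵ = 1.14×10⁻⁴ T.

B ≈ 114 μT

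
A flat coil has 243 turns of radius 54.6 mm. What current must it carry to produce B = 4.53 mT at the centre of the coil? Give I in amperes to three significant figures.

For an N-turn coil, B = Nμ₀I/(2R) with R = 0.0546 m, so I = 2RB/(Nμ₀) = 2 × 0.0546 × 4.53×10⁻³ / (243 × 4π×10⁻⁷) = 1.62 A.

I ≈ 1.62 A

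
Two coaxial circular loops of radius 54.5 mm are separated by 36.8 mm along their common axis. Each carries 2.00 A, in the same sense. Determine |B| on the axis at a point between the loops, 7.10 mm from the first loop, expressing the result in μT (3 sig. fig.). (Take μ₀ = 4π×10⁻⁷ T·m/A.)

B ≈ 38.1 μT

Each loop contributes B = μ₀IR²/[2(R²+z²)^(3/2)] on the axis, with z measured from that loop.
Loop 1 (z = 0.0071 m): B₁ = 2.25×10⁻⁵ T. Loop 2 (z = 0.0297 m): B₂ = 1.56×10⁻⁵ T.
The fields add: B = B₁ + B₂ = 3.81×10⁻⁵ T.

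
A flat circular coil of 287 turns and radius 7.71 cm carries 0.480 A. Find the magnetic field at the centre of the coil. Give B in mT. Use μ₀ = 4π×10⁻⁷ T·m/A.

B ≈ 1.12 mT

For an N-turn flat coil, B = Nμ₀I/(2R) with R = 0.0771 m.
B = 287 × 3.91×10⁻⁶ T = 1.12×10⁻³ T.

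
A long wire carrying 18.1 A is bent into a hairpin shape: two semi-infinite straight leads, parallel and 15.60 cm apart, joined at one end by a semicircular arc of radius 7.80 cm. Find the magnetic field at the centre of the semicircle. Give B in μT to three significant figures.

B ≈ 119 μT

The semicircular arc contributes B_arc = μ₀I·π/(4πR) = μ₀I/(4R) = 7.29×10⁻⁵ T.
Each semi-infinite lead is at perpendicular distance R = 0.078 m from the centre, with the perpendicular foot at its near end, so it contributes μ₀I/(4πR); both point the same way, together 4.64×10⁻⁵ T.
Arc and leads all point the same direction: B = 7.29×10⁻⁵ + 4.64×10⁻⁵ = 1.19×10⁻⁴ T.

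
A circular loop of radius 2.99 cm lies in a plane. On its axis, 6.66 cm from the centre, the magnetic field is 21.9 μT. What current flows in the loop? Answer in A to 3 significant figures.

I ≈ 15.2 A

On the axis of a loop, B = μ₀IR²/[2(R²+z²)^(3/2)], so I = 2B(R²+z²)^(3/2)/(μ₀R²).
R² + z² = 0.000894 + 0.004436 = 0.00533 m²; raised to 3/2 gives 3.89×10⁻⁴ m³.
I = 2 × 2.19×10⁻⁵ × 3.89×10⁻⁴ / (1.26×10⁻⁶ × 0.000894) = 15.2 A.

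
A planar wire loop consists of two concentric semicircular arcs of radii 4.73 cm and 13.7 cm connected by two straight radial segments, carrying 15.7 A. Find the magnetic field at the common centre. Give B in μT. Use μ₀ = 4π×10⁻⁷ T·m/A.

B ≈ 68.3 μT

The radial connectors point toward the centre, so dl × r̂ = 0 and they contribute nothing.
Each semicircle gives μ₀I/(4R): inner arc 1.04×10⁻⁴ T, outer arc 3.60×10⁻⁵ T.
The two arcs carry current in opposite angular senses, so their fields oppose: B = |1.04×10⁻⁴ − 3.60×10⁻⁵| = 6.83×10⁻⁵ T.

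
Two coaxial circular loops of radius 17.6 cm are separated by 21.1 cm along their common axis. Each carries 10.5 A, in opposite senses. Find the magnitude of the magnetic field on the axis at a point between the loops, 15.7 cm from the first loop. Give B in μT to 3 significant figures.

Each loop contributes B = μ₀IR²/[2(R²+z²)^(3/2)] on the axis, with z measured from that loop.
Loop 1 (z = 0.157 m): B₁ = 1.56×10⁻⁵ T. Loop 2 (z = 0.054 m): B₂ = 3.28×10⁻⁵ T.
The fields oppose: B = |B₁ − B₂| = 1.72×10⁻⁵ T.

B ≈ 17.2 μT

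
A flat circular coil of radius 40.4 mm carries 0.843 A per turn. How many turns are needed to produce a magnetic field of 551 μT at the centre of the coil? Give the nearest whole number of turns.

N = 42

For an N-turn coil, B = Nμ₀I/(2R). A single turn gives B₁ = 1.31×10⁻⁵ T with R = 0.0404 m.
N = B/B₁ = 5.51×10⁻⁴ / 1.31×10⁻⁵ = 42.03.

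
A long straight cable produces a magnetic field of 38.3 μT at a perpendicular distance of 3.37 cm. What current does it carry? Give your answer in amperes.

I ≈ 6.45 A

For a long straight wire B = μ₀I/(2πd), so I = 2πdB/μ₀.
I = 2π × 0.0337 × 3.83×10⁻⁵ / (4π×10⁻⁷) = 6.45 A.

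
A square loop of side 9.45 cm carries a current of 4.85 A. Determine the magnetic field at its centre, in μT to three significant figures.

Each side is a finite straight segment at perpendicular distance d = a/(2 tan(π/4)) = 0.04725 m from the centre, with end-angles ±π/4.
One side contributes B₁ = (μ₀I/4πd)·2 sin(π/4) = 1.45×10⁻⁵ T.
All 4 sides add in the same direction: B = 4 × 1.45×10⁻⁵ = 5.81×10⁻⁵ T.

B ≈ 58.1 μT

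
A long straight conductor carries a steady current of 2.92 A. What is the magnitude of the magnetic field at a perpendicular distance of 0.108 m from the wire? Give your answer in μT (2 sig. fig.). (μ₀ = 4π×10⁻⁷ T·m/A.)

B ≈ 5.4 μT

For an infinitely long straight wire, B = μ₀I/(2πd).
B = (4π×10⁻⁷ × 2.92) / (2π × 0.108) = 5.41×10⁻⁶ T.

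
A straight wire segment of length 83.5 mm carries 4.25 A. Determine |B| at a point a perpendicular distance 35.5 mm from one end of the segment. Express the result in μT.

B ≈ 11.0 μT

For a finite straight segment, B = (μ₀I/4πd)(sinθ₁ + sinθ₂), where θ₁, θ₂ are the angles from the perpendicular to each end.
The perpendicular foot is at one end, so the two end-offsets along the wire are 0 and L = 0.0835 m.
sinθ₁ = 0/√(0²+0.0355²) = 0.0000; sinθ₂ = 0.0835/√(0.0835²+0.0355²) = 0.9203.
B = (4π×10⁻⁷ × 4.25) / (4π × 0.0355) × (0.0000 + 0.9203) = 1.10×10⁻⁵ T.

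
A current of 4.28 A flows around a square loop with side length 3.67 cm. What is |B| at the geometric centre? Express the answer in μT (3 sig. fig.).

Each side is a finite straight segment at perpendicular distance d = a/(2 tan(π/4)) = 0.01835 m from the centre, with end-angles ±π/4.
One side contributes B₁ = (μ₀I/4πd)·2 sin(π/4) = 3.30×10⁻⁵ T.
All 4 sides add in the same direction: B = 4 × 3.30×10⁻⁵ = 1.32×10⁻⁴ T.

B ≈ 132 μT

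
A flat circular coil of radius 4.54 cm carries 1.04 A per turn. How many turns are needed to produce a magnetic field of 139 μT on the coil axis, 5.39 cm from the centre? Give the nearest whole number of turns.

N = 36

For an N-turn coil, B = Nμ₀IR²/[2(R²+z²)^(3/2)]. A single turn gives B₁ = 3.85×10⁻⁶ T with R = 0.0454 m, z = 0.0539 m.
N = B/B₁ = 1.39×10⁻⁴ / 3.85×10⁻⁶ = 36.12.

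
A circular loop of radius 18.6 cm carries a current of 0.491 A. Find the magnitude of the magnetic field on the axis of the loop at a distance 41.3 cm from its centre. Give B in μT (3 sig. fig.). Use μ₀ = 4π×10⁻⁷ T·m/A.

On the axis of a circular loop, B = μ₀IR² / [2(R²+z²)^(3/2)].
R² + z² = (0.186)² + (0.413)² = 0.2052 m², and (R²+z²)^(3/2) = 9.29×10⁻² m³.
B = (4π×10⁻⁷ × 0.491 × 0.0346) / (2 × 9.29×10⁻²) = 1.15×10⁻⁷ T.

B ≈ 0.115 μT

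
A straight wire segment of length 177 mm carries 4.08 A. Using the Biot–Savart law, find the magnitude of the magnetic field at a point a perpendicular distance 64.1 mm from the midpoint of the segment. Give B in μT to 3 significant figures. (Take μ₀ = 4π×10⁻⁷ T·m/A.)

B ≈ 10.3 μT

For a finite straight segment, B = (μ₀I/4πd)(sinθ₁ + sinθ₂), where θ₁, θ₂ are the angles from the perpendicular to each end.
The perpendicular from the point meets the wire at its midpoint, so each end is L/2 = 0.0885 m away along the wire.
sinθ₁ = 0.0885/√(0.0885²+0.0641²) = 0.8099; sinθ₂ = 0.0885/√(0.0885²+0.0641²) = 0.8099.
B = (4π×10⁻⁷ × 4.08) / (4π × 0.0641) × (0.8099 + 0.8099) = 1.03×10⁻⁵ T.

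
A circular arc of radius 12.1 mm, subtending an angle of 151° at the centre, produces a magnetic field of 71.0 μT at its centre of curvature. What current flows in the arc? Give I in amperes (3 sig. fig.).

I ≈ 3.26 A

For a circular arc, B = μ₀Iφ/(4πR) with φ in radians; here φ = 2.635 rad.
So I = 4πRB/(μ₀φ) = 4π × 0.0121 × 7.10×10⁻⁵ / (4π×10⁻⁷ × 2.635) = 3.26 A.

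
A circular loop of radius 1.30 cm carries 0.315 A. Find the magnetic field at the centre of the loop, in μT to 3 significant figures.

B ≈ 15.2 μT

At the centre of a circular loop the Biot–Savart law gives B = μ₀I/(2R).
B = (4π×10⁻⁷ × 0.315) / (2 × 0.013) = 1.52×10⁻⁵ T.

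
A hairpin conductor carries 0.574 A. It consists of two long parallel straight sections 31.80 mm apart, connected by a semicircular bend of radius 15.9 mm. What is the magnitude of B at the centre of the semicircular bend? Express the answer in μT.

B ≈ 18.6 μT

The semicircular arc contributes B_arc = μ₀I·π/(4πR) = μ₀I/(4R) = 1.13×10⁻⁵ T.
Each semi-infinite lead is at perpendicular distance R = 0.0159 m from the centre, with the perpendicular foot at its near end, so it contributes μ₀I/(4πR); both point the same way, together 7.22×10⁻⁶ T.
Arc and leads all point the same direction: B = 1.13×10⁻⁵ + 7.22×10⁻⁶ = 1.86×10⁻⁵ T.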